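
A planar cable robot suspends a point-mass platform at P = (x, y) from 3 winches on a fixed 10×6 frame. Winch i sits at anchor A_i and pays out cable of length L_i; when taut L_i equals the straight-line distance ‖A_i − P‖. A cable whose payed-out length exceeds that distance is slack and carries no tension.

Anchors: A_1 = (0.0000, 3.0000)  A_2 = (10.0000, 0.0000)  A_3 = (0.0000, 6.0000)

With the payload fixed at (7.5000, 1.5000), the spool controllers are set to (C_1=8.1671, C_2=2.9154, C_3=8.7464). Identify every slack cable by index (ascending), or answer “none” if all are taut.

1

cable 1: L_1 = ‖A_1−P‖ = 7.6485;  C_1 = 8.1671 → slack
cable 2: L_2 = ‖A_2−P‖ = 2.9155;  C_2 = 2.9154 → taut
cable 3: L_3 = ‖A_3−P‖ = 8.7464;  C_3 = 8.7464 → taut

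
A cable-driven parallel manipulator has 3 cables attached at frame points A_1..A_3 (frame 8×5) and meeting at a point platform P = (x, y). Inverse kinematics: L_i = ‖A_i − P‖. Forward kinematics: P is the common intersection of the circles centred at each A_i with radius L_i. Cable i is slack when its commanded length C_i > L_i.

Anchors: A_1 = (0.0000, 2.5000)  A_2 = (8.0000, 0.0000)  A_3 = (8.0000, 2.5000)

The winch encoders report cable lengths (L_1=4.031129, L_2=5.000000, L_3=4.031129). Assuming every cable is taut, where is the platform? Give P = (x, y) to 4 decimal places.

expand ‖A_i−P‖²=L_i² and subtract eq 1 (k_i ≔ ‖A_i‖²−L_i²)
k_1 = 0.0000+6.2500−16.2500 = -10.0000
eq1−eq2 → [-16.0000  5.0000]·P = -49.0000
eq1−eq3 → [-16.0000  0.0000]·P = -64.0000
2×2 solve → P = (4.0000, 3.0000)

(4.0000, 3.0000)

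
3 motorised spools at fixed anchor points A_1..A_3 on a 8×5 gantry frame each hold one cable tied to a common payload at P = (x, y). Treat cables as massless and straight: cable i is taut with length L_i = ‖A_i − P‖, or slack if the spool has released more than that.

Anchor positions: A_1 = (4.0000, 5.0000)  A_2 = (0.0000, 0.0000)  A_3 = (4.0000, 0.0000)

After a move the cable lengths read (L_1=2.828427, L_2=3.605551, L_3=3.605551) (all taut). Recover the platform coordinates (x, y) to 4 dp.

(2.0000, 3.0000)

circle eqns → linear via eq_j − eq_1; set k_j = A_j·A_j − L_j²
k_1 = 16.0000+25.0000−8.0000 = 33.0000
8.0000·x + 10.0000·y = k_1−k_2 = 46.0000
0.0000·x + 10.0000·y = k_1−k_3 = 30.0000
solve first two rows → x=2.0000, y=3.0000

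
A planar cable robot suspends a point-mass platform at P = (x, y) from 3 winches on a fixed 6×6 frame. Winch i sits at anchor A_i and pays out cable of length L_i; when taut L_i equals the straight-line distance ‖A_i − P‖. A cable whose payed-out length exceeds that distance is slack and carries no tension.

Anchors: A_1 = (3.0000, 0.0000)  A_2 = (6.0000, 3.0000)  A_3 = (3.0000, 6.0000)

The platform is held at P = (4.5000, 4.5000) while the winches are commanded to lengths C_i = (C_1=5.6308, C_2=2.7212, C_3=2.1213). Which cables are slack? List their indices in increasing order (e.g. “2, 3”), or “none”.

cable 1: √((-1.5000)²+(-4.5000)²)=4.7434, C_1=5.6308: slack
cable 2: √((1.5000)²+(-1.5000)²)=2.1213, C_2=2.7212: slack
cable 3: √((-1.5000)²+(1.5000)²)=2.1213, C_3=2.1213: taut

1, 2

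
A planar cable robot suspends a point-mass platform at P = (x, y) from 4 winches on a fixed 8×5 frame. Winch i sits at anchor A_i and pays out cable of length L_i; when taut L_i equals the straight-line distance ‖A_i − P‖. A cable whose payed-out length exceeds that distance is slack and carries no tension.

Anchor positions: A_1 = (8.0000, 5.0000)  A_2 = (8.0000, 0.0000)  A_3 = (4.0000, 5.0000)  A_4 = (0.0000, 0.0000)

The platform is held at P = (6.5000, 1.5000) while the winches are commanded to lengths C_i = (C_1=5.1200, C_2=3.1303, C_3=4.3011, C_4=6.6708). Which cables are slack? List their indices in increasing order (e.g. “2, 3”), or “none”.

cable 1: √((1.5000)²+(3.5000)²)=3.8079, C_1=5.1200: slack
cable 2: √((1.5000)²+(-1.5000)²)=2.1213, C_2=3.1303: slack
cable 3: √((-2.5000)²+(3.5000)²)=4.3012, C_3=4.3011: taut
cable 4: √((-6.5000)²+(-1.5000)²)=6.6708, C_4=6.6708: taut

1, 2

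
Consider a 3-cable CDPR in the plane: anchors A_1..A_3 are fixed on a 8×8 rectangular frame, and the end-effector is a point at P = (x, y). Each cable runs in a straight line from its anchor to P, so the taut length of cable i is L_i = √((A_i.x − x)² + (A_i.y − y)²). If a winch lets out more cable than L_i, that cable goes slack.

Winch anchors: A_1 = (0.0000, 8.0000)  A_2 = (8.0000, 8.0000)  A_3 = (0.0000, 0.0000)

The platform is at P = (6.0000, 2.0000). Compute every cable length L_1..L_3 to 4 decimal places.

(8.4853, 6.3246, 6.3246)

L_1: Δ = A_1−P = (-6.0000, 6.0000) → ‖Δ‖ = √72.0000 = 8.4853
L_2: Δ = A_2−P = (2.0000, 6.0000) → ‖Δ‖ = √40.0000 = 6.3246
L_3: Δ = A_3−P = (-6.0000, -2.0000) → ‖Δ‖ = √40.0000 = 6.3246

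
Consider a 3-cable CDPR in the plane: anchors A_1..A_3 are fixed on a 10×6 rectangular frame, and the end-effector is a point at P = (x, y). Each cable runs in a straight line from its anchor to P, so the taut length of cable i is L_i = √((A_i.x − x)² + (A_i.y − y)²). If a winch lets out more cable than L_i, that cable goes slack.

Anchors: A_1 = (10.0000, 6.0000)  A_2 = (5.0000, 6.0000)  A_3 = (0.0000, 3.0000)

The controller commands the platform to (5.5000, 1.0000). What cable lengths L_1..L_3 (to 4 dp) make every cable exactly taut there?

cable 1: Δx=4.5000, Δy=5.0000; L_1 = √(Δx²+Δy²) = 6.7268
cable 2: Δx=-0.5000, Δy=5.0000; L_2 = √(Δx²+Δy²) = 5.0249
cable 3: Δx=-5.5000, Δy=2.0000; L_3 = √(Δx²+Δy²) = 5.8523

(6.7268, 5.0249, 5.8523)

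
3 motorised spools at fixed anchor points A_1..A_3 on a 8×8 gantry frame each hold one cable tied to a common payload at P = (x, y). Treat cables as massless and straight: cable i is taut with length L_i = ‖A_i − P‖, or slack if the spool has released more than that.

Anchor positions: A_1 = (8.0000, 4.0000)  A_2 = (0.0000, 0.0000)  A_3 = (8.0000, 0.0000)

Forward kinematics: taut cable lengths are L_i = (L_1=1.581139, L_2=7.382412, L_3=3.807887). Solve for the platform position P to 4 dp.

(6.5000, 3.5000)

expand ‖A_i−P‖²=L_i² and subtract eq 1 (q_i ≔ ‖A_i‖²−L_i²)
q_1 = 64.0000+16.0000−2.5000 = 77.5000
eq1−eq2 → [16.0000  8.0000]·P = 132.0000
eq1−eq3 → [0.0000  8.0000]·P = 28.0000
2×2 solve → P = (6.5000, 3.5000)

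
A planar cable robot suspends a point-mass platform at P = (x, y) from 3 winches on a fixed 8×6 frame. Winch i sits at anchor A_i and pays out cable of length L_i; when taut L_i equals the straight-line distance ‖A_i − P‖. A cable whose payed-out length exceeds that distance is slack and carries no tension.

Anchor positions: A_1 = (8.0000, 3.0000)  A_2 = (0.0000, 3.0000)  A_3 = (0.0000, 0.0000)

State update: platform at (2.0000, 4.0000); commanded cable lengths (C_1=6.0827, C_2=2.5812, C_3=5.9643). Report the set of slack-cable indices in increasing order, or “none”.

2, 3

i=1: geometric 6.0828 vs commanded 6.0827 ⇒ taut
i=2: geometric 2.2361 vs commanded 2.5812 ⇒ slack
i=3: geometric 4.4721 vs commanded 5.9643 ⇒ slack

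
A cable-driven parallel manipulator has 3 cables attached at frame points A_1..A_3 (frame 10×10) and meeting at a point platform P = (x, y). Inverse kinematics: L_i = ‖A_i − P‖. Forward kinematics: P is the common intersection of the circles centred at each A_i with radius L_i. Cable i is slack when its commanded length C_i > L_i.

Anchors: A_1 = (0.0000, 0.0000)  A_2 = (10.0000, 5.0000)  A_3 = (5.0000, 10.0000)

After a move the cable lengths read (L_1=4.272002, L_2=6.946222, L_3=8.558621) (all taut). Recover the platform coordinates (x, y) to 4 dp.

(4.0000, 1.5000)

each cable: (A_i−P)·(A_i−P) = L_i²; let c_i = ‖A_i‖²−L_i²
c_1 = 0.0000+0.0000−18.2500 = -18.2500
row 1: -20.0000x − 10.0000y = -95.0000  (c_2=76.7500)
row 2: -10.0000x − 20.0000y = -70.0000  (c_3=51.7500)
Cramer on rows 1–2 → x = 4.0000, y = 1.5000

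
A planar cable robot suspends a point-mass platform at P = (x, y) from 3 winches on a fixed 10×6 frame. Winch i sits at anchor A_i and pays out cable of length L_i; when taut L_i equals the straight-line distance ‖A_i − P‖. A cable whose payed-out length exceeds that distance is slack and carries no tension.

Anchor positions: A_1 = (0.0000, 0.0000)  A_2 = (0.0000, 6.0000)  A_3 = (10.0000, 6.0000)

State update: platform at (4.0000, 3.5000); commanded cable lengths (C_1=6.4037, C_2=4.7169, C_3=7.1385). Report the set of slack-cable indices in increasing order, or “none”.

1, 3

cable 1: L_1 = ‖A_1−P‖ = 5.3151;  C_1 = 6.4037 → slack
cable 2: L_2 = ‖A_2−P‖ = 4.7170;  C_2 = 4.7169 → taut
cable 3: L_3 = ‖A_3−P‖ = 6.5000;  C_3 = 7.1385 → slack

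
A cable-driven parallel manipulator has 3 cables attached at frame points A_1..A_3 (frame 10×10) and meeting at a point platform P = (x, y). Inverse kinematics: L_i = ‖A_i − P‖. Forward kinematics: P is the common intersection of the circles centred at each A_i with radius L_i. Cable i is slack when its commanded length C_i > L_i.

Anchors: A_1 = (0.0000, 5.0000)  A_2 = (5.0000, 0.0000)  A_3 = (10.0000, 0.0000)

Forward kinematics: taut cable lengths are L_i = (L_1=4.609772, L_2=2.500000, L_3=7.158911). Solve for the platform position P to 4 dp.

(3.0000, 1.5000)

expand ‖A_i−P‖²=L_i² and subtract eq 1 (k_i ≔ ‖A_i‖²−L_i²)
k_1 = 0.0000+25.0000−21.2500 = 3.7500
eq1−eq2 → [-10.0000  10.0000]·P = -15.0000
eq1−eq3 → [-20.0000  10.0000]·P = -45.0000
2×2 solve → P = (3.0000, 1.5000)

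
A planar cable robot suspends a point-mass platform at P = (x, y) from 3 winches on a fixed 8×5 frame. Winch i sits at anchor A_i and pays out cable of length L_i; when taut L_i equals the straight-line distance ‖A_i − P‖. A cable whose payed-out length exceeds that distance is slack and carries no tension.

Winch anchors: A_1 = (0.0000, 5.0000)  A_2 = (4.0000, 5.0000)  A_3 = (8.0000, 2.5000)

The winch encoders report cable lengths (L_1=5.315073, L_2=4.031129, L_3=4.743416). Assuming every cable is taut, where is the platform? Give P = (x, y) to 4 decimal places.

each cable: (A_i−P)·(A_i−P) = L_i²; let q_i = ‖A_i‖²−L_i²
q_1 = 0.0000+25.0000−28.2500 = -3.2500
row 1: -8.0000x + 0.0000y = -28.0000  (q_2=24.7500)
row 2: -16.0000x + 5.0000y = -51.0000  (q_3=47.7500)
Cramer on rows 1–2 → x = 3.5000, y = 1.0000

(3.5000, 1.0000)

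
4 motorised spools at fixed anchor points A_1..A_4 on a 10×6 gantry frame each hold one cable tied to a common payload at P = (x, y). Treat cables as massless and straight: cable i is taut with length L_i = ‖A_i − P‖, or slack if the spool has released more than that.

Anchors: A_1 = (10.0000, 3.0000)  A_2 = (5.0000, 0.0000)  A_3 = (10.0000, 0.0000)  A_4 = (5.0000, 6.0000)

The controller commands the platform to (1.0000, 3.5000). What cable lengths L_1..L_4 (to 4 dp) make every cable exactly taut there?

L_1 = √((10.0000−1.0000)² + (3.0000−3.5000)²) = 9.0139
L_2 = √((5.0000−1.0000)² + (0.0000−3.5000)²) = 5.3151
L_3 = √((10.0000−1.0000)² + (0.0000−3.5000)²) = 9.6566
L_4 = √((5.0000−1.0000)² + (6.0000−3.5000)²) = 4.7170

(9.0139, 5.3151, 9.6566, 4.7170)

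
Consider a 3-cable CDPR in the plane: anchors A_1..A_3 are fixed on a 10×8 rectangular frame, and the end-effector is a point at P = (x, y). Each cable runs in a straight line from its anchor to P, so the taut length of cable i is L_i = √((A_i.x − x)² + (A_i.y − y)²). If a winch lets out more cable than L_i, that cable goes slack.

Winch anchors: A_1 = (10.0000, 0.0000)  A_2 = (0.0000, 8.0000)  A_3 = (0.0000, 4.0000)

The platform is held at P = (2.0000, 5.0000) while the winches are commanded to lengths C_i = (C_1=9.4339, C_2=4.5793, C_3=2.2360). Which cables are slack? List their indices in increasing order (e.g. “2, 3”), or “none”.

2

i=1: geometric 9.4340 vs commanded 9.4339 ⇒ taut
i=2: geometric 3.6056 vs commanded 4.5793 ⇒ slack
i=3: geometric 2.2361 vs commanded 2.2360 ⇒ taut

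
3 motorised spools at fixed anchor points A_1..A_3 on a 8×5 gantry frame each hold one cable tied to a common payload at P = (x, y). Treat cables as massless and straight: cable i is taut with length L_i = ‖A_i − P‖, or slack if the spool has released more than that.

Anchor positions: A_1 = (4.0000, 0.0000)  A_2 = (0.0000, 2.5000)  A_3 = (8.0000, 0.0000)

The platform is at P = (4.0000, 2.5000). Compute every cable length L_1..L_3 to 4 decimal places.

(2.5000, 4.0000, 4.7170)

L_1 = √((4.0000−4.0000)² + (0.0000−2.5000)²) = 2.5000
L_2 = √((0.0000−4.0000)² + (2.5000−2.5000)²) = 4.0000
L_3 = √((8.0000−4.0000)² + (0.0000−2.5000)²) = 4.7170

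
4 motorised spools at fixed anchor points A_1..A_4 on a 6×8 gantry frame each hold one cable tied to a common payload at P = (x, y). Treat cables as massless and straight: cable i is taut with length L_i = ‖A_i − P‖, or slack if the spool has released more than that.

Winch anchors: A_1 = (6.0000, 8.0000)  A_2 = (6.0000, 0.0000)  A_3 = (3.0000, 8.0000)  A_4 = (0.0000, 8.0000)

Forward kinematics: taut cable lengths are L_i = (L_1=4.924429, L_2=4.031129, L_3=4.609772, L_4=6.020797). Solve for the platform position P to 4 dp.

circle eqns → linear via eq_j − eq_1; set k_j = A_j·A_j − L_j²
k_1 = 36.0000+64.0000−24.2500 = 75.7500
0.0000·x + 16.0000·y = k_1−k_2 = 56.0000
6.0000·x + 0.0000·y = k_1−k_3 = 24.0000
12.0000·x + 0.0000·y = k_1−k_4 = 48.0000
solve first two rows → x=4.0000, y=3.5000
check cable 4: ‖A_4−P‖² = 36.2500 ≈ L_4² = 36.2500 ✓

(4.0000, 3.5000)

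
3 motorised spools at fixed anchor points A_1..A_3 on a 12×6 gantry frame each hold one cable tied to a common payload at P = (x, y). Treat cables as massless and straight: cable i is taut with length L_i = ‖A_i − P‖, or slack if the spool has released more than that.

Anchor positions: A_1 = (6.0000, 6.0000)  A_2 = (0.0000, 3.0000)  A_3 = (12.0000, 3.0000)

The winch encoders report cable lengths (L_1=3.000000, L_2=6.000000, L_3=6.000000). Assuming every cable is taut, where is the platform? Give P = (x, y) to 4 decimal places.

each cable: (A_i−P)·(A_i−P) = L_i²; let c_i = ‖A_i‖²−L_i²
c_1 = 36.0000+36.0000−9.0000 = 63.0000
row 1: 12.0000x + 6.0000y = 90.0000  (c_2=-27.0000)
row 2: -12.0000x + 6.0000y = -54.0000  (c_3=117.0000)
Cramer on rows 1–2 → x = 6.0000, y = 3.0000

(6.0000, 3.0000)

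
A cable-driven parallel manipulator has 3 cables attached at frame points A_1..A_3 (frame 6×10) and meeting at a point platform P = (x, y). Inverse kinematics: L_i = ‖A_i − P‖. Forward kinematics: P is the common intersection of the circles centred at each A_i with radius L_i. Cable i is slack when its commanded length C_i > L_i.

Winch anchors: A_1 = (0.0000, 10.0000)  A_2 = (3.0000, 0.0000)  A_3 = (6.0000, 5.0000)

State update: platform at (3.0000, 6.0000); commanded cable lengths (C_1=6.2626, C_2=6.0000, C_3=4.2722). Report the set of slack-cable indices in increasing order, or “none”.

1, 3

cable 1: √((-3.0000)²+(4.0000)²)=5.0000, C_1=6.2626: slack
cable 2: √((0.0000)²+(-6.0000)²)=6.0000, C_2=6.0000: taut
cable 3: √((3.0000)²+(-1.0000)²)=3.1623, C_3=4.2722: slack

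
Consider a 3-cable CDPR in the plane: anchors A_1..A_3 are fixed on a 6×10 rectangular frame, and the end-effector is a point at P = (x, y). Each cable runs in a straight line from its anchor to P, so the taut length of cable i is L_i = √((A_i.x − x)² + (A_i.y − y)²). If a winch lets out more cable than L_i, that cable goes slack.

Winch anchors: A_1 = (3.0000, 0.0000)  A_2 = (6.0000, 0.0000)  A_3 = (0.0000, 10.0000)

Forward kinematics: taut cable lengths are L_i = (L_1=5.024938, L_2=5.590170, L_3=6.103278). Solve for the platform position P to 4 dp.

expand ‖A_i−P‖²=L_i² and subtract eq 1 (q_i ≔ ‖A_i‖²−L_i²)
q_1 = 9.0000+0.0000−25.2500 = -16.2500
eq1−eq2 → [-6.0000  0.0000]·P = -21.0000
eq1−eq3 → [6.0000  -20.0000]·P = -79.0000
2×2 solve → P = (3.5000, 5.0000)

(3.5000, 5.0000)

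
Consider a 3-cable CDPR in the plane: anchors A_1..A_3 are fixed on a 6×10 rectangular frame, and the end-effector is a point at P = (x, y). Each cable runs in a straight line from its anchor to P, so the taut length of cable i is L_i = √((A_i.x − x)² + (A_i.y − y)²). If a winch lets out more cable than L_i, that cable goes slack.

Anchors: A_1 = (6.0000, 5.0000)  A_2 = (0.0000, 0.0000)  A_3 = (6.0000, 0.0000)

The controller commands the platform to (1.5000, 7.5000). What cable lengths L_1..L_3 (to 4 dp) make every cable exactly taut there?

cable 1: Δx=4.5000, Δy=-2.5000; L_1 = √(Δx²+Δy²) = 5.1478
cable 2: Δx=-1.5000, Δy=-7.5000; L_2 = √(Δx²+Δy²) = 7.6485
cable 3: Δx=4.5000, Δy=-7.5000; L_3 = √(Δx²+Δy²) = 8.7464

(5.1478, 7.6485, 8.7464)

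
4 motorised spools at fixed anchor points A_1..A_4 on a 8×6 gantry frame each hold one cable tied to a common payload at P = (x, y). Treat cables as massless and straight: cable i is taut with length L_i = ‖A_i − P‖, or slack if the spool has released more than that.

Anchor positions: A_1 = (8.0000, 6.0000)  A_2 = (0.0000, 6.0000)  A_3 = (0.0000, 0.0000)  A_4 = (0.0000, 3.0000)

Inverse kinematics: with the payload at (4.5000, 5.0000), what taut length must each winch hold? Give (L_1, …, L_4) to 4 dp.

(3.6401, 4.6098, 6.7268, 4.9244)

cable 1: Δx=3.5000, Δy=1.0000; L_1 = √(Δx²+Δy²) = 3.6401
cable 2: Δx=-4.5000, Δy=1.0000; L_2 = √(Δx²+Δy²) = 4.6098
cable 3: Δx=-4.5000, Δy=-5.0000; L_3 = √(Δx²+Δy²) = 6.7268
cable 4: Δx=-4.5000, Δy=-2.0000; L_4 = √(Δx²+Δy²) = 4.9244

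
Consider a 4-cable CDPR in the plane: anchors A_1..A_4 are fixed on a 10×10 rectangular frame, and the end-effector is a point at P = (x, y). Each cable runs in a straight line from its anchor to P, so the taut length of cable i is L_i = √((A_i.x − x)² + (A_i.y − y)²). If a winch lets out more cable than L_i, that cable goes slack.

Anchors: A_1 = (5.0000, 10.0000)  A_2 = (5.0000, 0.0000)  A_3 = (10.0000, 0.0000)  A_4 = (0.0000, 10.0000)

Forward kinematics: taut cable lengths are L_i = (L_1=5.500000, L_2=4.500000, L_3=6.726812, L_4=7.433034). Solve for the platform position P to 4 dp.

each cable: (A_i−P)·(A_i−P) = L_i²; let k_i = ‖A_i‖²−L_i²
k_1 = 25.0000+100.0000−30.2500 = 94.7500
row 1: 0.0000x + 20.0000y = 90.0000  (k_2=4.7500)
row 2: -10.0000x + 20.0000y = 40.0000  (k_3=54.7500)
row 3: 10.0000x + 0.0000y = 50.0000  (k_4=44.7500)
Cramer on rows 1–2 → x = 5.0000, y = 4.5000
check cable 4: ‖A_4−P‖² = 55.2500 ≈ L_4² = 55.2500 ✓

(5.0000, 4.5000)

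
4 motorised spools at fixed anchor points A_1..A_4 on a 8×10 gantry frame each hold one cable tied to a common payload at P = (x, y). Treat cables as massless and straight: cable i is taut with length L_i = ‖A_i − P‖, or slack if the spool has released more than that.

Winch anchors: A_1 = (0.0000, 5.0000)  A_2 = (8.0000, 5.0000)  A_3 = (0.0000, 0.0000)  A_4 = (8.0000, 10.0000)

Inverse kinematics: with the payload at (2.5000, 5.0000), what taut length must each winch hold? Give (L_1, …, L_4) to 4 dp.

(2.5000, 5.5000, 5.5902, 7.4330)

cable 1: Δx=-2.5000, Δy=0.0000; L_1 = √(Δx²+Δy²) = 2.5000
cable 2: Δx=5.5000, Δy=0.0000; L_2 = √(Δx²+Δy²) = 5.5000
cable 3: Δx=-2.5000, Δy=-5.0000; L_3 = √(Δx²+Δy²) = 5.5902
cable 4: Δx=5.5000, Δy=5.0000; L_4 = √(Δx²+Δy²) = 7.4330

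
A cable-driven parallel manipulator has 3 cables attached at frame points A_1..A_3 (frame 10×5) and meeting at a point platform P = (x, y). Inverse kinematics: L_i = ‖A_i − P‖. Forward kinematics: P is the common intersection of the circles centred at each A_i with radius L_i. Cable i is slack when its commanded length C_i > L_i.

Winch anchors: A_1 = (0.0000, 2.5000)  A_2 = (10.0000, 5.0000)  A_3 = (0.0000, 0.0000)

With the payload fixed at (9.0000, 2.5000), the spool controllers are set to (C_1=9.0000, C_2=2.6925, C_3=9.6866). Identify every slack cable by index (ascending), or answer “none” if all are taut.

cable 1: L_1 = ‖A_1−P‖ = 9.0000;  C_1 = 9.0000 → taut
cable 2: L_2 = ‖A_2−P‖ = 2.6926;  C_2 = 2.6925 → taut
cable 3: L_3 = ‖A_3−P‖ = 9.3408;  C_3 = 9.6866 → slack

3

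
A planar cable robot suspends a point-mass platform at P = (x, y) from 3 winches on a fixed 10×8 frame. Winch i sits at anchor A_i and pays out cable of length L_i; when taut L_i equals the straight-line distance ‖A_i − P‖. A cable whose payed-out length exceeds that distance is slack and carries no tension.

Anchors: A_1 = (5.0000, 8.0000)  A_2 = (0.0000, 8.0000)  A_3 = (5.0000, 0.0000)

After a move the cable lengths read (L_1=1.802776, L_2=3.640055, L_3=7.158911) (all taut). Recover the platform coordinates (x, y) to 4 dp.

(3.5000, 7.0000)

expand ‖A_i−P‖²=L_i² and subtract eq 1 (q_i ≔ ‖A_i‖²−L_i²)
q_1 = 25.0000+64.0000−3.2500 = 85.7500
eq1−eq2 → [10.0000  0.0000]·P = 35.0000
eq1−eq3 → [0.0000  16.0000]·P = 112.0000
2×2 solve → P = (3.5000, 7.0000)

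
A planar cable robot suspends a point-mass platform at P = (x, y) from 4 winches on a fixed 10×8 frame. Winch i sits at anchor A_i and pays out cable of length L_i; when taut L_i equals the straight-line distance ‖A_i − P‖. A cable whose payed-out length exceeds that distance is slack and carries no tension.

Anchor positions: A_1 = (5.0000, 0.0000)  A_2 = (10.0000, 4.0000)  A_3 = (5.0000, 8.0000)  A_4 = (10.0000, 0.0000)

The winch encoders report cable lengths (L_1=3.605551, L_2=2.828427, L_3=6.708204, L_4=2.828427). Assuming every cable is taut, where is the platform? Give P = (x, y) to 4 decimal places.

(8.0000, 2.0000)

each cable: (A_i−P)·(A_i−P) = L_i²; let q_i = ‖A_i‖²−L_i²
q_1 = 25.0000+0.0000−13.0000 = 12.0000
row 1: -10.0000x − 8.0000y = -96.0000  (q_2=108.0000)
row 2: 0.0000x − 16.0000y = -32.0000  (q_3=44.0000)
row 3: -10.0000x + 0.0000y = -80.0000  (q_4=92.0000)
Cramer on rows 1–2 → x = 8.0000, y = 2.0000
check cable 4: ‖A_4−P‖² = 8.0000 ≈ L_4² = 8.0000 ✓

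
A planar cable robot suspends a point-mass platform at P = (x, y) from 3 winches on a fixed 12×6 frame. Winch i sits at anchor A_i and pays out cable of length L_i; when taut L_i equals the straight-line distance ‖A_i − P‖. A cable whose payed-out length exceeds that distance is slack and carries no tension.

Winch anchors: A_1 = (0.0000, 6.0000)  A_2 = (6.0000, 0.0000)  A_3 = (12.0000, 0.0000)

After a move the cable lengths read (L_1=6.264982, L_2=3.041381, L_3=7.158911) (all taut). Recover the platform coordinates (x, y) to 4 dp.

(5.5000, 3.0000)

expand ‖A_i−P‖²=L_i² and subtract eq 1 (k_i ≔ ‖A_i‖²−L_i²)
k_1 = 0.0000+36.0000−39.2500 = -3.2500
eq1−eq2 → [-12.0000  12.0000]·P = -30.0000
eq1−eq3 → [-24.0000  12.0000]·P = -96.0000
2×2 solve → P = (5.5000, 3.0000)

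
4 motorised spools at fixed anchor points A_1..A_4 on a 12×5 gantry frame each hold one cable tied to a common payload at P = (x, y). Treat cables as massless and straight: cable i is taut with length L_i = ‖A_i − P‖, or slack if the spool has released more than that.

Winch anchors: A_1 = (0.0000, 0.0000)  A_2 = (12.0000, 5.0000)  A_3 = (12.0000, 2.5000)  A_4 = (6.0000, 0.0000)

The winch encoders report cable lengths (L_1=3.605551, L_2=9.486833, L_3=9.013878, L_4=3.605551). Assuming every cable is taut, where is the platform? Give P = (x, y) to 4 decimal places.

circle eqns → linear via eq_j − eq_1; set q_j = A_j·A_j − L_j²
q_1 = 0.0000+0.0000−13.0000 = -13.0000
-24.0000·x − 10.0000·y = q_1−q_2 = -92.0000
-24.0000·x − 5.0000·y = q_1−q_3 = -82.0000
-12.0000·x + 0.0000·y = q_1−q_4 = -36.0000
solve first two rows → x=3.0000, y=2.0000
check cable 4: ‖A_4−P‖² = 13.0000 ≈ L_4² = 13.0000 ✓

(3.0000, 2.0000)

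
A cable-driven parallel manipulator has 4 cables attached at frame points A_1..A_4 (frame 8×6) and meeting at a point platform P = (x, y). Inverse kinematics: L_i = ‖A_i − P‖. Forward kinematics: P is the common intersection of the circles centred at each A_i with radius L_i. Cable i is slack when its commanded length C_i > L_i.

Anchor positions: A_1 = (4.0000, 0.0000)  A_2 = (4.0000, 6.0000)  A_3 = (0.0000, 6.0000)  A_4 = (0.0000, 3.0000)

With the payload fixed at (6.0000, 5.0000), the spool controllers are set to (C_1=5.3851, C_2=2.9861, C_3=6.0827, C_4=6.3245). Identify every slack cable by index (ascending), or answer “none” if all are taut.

2

cable 1: L_1 = ‖A_1−P‖ = 5.3852;  C_1 = 5.3851 → taut
cable 2: L_2 = ‖A_2−P‖ = 2.2361;  C_2 = 2.9861 → slack
cable 3: L_3 = ‖A_3−P‖ = 6.0828;  C_3 = 6.0827 → taut
cable 4: L_4 = ‖A_4−P‖ = 6.3246;  C_4 = 6.3245 → taut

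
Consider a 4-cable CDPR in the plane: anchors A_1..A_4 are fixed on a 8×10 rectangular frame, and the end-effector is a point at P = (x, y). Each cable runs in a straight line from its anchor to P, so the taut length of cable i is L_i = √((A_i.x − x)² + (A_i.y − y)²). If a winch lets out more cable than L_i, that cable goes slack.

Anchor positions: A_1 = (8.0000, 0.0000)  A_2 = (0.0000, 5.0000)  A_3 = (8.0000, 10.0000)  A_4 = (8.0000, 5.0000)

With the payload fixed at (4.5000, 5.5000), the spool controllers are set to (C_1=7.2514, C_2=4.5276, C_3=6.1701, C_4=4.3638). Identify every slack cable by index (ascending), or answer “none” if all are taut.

1, 3, 4

i=1: geometric 6.5192 vs commanded 7.2514 ⇒ slack
i=2: geometric 4.5277 vs commanded 4.5276 ⇒ taut
i=3: geometric 5.7009 vs commanded 6.1701 ⇒ slack
i=4: geometric 3.5355 vs commanded 4.3638 ⇒ slack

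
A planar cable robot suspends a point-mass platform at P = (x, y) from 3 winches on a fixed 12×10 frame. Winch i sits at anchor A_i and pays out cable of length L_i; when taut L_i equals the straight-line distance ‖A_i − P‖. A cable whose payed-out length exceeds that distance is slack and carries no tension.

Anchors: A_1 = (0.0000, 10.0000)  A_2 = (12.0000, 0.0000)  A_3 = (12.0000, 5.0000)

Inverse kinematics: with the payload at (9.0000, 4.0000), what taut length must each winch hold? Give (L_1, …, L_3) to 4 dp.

(10.8167, 5.0000, 3.1623)

L_1: Δ = A_1−P = (-9.0000, 6.0000) → ‖Δ‖ = √117.0000 = 10.8167
L_2: Δ = A_2−P = (3.0000, -4.0000) → ‖Δ‖ = √25.0000 = 5.0000
L_3: Δ = A_3−P = (3.0000, 1.0000) → ‖Δ‖ = √10.0000 = 3.1623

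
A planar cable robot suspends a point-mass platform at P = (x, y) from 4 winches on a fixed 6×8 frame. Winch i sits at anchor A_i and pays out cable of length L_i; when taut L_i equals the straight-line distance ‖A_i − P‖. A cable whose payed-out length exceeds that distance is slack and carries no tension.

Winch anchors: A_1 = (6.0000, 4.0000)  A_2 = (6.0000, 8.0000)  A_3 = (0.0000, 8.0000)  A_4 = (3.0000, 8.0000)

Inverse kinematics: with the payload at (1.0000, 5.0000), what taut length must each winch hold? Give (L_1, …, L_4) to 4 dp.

L_1: Δ = A_1−P = (5.0000, -1.0000) → ‖Δ‖ = √26.0000 = 5.0990
L_2: Δ = A_2−P = (5.0000, 3.0000) → ‖Δ‖ = √34.0000 = 5.8310
L_3: Δ = A_3−P = (-1.0000, 3.0000) → ‖Δ‖ = √10.0000 = 3.1623
L_4: Δ = A_4−P = (2.0000, 3.0000) → ‖Δ‖ = √13.0000 = 3.6056

(5.0990, 5.8310, 3.1623, 3.6056)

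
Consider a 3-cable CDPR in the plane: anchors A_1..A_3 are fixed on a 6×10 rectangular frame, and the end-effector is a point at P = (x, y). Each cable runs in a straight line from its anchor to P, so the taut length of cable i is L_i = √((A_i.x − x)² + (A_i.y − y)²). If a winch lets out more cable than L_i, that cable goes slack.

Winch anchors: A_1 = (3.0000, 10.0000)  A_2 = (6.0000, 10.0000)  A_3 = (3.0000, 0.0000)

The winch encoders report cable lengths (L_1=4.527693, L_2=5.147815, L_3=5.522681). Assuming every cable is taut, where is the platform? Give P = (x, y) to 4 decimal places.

circle eqns → linear via eq_j − eq_1; set c_j = A_j·A_j − L_j²
c_1 = 9.0000+100.0000−20.5000 = 88.5000
-6.0000·x + 0.0000·y = c_1−c_2 = -21.0000
0.0000·x + 20.0000·y = c_1−c_3 = 110.0000
solve first two rows → x=3.5000, y=5.5000

(3.5000, 5.5000)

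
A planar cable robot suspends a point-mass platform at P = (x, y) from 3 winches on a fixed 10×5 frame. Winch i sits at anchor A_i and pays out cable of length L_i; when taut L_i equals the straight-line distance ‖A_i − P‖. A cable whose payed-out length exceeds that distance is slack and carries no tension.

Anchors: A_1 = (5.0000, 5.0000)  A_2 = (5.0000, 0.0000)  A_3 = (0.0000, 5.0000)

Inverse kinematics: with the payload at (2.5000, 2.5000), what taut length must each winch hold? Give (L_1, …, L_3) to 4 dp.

(3.5355, 3.5355, 3.5355)

L_1: Δ = A_1−P = (2.5000, 2.5000) → ‖Δ‖ = √12.5000 = 3.5355
L_2: Δ = A_2−P = (2.5000, -2.5000) → ‖Δ‖ = √12.5000 = 3.5355
L_3: Δ = A_3−P = (-2.5000, 2.5000) → ‖Δ‖ = √12.5000 = 3.5355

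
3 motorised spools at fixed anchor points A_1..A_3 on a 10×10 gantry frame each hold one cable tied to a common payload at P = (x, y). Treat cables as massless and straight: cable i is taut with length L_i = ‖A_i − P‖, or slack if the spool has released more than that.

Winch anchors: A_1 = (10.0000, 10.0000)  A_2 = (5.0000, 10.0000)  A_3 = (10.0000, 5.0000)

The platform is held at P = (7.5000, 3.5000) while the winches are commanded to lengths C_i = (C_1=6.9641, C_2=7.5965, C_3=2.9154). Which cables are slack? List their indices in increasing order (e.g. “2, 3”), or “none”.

i=1: geometric 6.9642 vs commanded 6.9641 ⇒ taut
i=2: geometric 6.9642 vs commanded 7.5965 ⇒ slack
i=3: geometric 2.9155 vs commanded 2.9154 ⇒ taut

2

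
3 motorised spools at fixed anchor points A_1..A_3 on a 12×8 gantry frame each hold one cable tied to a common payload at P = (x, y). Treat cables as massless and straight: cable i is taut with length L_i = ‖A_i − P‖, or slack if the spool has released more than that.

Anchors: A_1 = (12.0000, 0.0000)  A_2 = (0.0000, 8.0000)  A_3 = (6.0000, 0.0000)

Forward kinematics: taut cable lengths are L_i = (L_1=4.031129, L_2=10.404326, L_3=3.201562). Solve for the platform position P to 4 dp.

each cable: (A_i−P)·(A_i−P) = L_i²; let q_i = ‖A_i‖²−L_i²
q_1 = 144.0000+0.0000−16.2500 = 127.7500
row 1: 24.0000x − 16.0000y = 172.0000  (q_2=-44.2500)
row 2: 12.0000x + 0.0000y = 102.0000  (q_3=25.7500)
Cramer on rows 1–2 → x = 8.5000, y = 2.0000

(8.5000, 2.0000)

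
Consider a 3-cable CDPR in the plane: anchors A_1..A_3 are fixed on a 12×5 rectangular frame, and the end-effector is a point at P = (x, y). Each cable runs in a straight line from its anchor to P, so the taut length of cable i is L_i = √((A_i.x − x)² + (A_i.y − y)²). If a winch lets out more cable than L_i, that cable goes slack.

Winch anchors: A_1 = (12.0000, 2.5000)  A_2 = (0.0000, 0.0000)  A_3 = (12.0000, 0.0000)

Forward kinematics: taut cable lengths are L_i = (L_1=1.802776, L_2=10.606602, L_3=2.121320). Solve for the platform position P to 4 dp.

(10.5000, 1.5000)

expand ‖A_i−P‖²=L_i² and subtract eq 1 (k_i ≔ ‖A_i‖²−L_i²)
k_1 = 144.0000+6.2500−3.2500 = 147.0000
eq1−eq2 → [24.0000  5.0000]·P = 259.5000
eq1−eq3 → [0.0000  5.0000]·P = 7.5000
2×2 solve → P = (10.5000, 1.5000)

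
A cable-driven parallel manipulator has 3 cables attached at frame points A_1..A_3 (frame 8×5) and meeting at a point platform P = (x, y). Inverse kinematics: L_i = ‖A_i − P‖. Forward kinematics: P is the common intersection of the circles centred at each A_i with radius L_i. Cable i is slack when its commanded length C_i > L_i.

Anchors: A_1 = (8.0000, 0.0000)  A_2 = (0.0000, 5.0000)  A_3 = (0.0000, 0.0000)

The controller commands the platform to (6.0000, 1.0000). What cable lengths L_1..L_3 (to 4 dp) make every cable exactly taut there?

(2.2361, 7.2111, 6.0828)

cable 1: Δx=2.0000, Δy=-1.0000; L_1 = √(Δx²+Δy²) = 2.2361
cable 2: Δx=-6.0000, Δy=4.0000; L_2 = √(Δx²+Δy²) = 7.2111
cable 3: Δx=-6.0000, Δy=-1.0000; L_3 = √(Δx²+Δy²) = 6.0828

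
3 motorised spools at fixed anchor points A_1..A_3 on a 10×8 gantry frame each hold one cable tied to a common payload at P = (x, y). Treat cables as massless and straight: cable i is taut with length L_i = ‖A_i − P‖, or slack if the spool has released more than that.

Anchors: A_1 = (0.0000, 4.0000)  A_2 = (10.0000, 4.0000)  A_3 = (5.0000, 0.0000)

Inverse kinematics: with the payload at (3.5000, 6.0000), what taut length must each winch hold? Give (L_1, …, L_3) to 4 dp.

L_1: Δ = A_1−P = (-3.5000, -2.0000) → ‖Δ‖ = √16.2500 = 4.0311
L_2: Δ = A_2−P = (6.5000, -2.0000) → ‖Δ‖ = √46.2500 = 6.8007
L_3: Δ = A_3−P = (1.5000, -6.0000) → ‖Δ‖ = √38.2500 = 6.1847

(4.0311, 6.8007, 6.1847)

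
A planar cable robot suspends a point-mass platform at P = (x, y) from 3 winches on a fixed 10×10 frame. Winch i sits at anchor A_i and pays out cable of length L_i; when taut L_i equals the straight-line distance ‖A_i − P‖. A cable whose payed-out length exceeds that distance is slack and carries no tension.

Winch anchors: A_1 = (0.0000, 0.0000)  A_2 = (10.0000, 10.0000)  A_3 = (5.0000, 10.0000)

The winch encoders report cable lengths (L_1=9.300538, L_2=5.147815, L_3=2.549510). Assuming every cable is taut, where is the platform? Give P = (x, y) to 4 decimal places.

(5.5000, 7.5000)

circle eqns → linear via eq_j − eq_1; set q_j = A_j·A_j − L_j²
q_1 = 0.0000+0.0000−86.5000 = -86.5000
-20.0000·x − 20.0000·y = q_1−q_2 = -260.0000
-10.0000·x − 20.0000·y = q_1−q_3 = -205.0000
solve first two rows → x=5.5000, y=7.5000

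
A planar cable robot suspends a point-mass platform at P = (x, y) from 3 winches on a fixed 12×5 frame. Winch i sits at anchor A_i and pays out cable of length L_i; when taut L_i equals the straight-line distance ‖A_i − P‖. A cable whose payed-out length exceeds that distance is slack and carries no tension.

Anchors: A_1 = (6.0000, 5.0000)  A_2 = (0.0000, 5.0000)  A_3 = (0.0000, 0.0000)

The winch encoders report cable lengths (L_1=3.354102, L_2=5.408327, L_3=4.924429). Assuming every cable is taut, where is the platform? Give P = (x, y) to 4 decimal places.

circle eqns → linear via eq_j − eq_1; set k_j = A_j·A_j − L_j²
k_1 = 36.0000+25.0000−11.2500 = 49.7500
12.0000·x + 0.0000·y = k_1−k_2 = 54.0000
12.0000·x + 10.0000·y = k_1−k_3 = 74.0000
solve first two rows → x=4.5000, y=2.0000

(4.5000, 2.0000)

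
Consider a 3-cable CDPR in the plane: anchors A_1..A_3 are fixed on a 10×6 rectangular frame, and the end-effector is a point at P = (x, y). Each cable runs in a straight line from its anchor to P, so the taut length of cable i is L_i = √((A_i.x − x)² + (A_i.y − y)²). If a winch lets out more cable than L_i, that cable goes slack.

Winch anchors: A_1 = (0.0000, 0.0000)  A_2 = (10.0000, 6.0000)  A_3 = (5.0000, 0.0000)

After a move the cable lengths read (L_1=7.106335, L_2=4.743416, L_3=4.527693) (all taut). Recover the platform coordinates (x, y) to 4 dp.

(5.5000, 4.5000)

each cable: (A_i−P)·(A_i−P) = L_i²; let c_i = ‖A_i‖²−L_i²
c_1 = 0.0000+0.0000−50.5000 = -50.5000
row 1: -20.0000x − 12.0000y = -164.0000  (c_2=113.5000)
row 2: -10.0000x + 0.0000y = -55.0000  (c_3=4.5000)
Cramer on rows 1–2 → x = 5.5000, y = 4.5000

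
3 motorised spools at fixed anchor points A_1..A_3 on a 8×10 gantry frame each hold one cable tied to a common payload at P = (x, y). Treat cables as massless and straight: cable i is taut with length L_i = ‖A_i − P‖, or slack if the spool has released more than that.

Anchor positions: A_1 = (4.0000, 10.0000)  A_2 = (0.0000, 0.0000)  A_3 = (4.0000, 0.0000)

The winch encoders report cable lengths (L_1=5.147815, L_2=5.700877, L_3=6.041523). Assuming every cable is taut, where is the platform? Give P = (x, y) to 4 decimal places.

(1.5000, 5.5000)

expand ‖A_i−P‖²=L_i² and subtract eq 1 (k_i ≔ ‖A_i‖²−L_i²)
k_1 = 16.0000+100.0000−26.5000 = 89.5000
eq1−eq2 → [8.0000  20.0000]·P = 122.0000
eq1−eq3 → [0.0000  20.0000]·P = 110.0000
2×2 solve → P = (1.5000, 5.5000)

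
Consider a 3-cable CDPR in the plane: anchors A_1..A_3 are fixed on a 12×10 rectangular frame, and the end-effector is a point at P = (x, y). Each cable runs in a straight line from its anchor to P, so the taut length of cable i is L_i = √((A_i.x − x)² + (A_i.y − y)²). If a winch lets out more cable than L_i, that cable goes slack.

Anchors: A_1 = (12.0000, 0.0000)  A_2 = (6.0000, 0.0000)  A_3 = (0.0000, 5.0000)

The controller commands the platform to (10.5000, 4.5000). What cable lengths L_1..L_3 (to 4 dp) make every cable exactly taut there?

L_1 = √((12.0000−10.5000)² + (0.0000−4.5000)²) = 4.7434
L_2 = √((6.0000−10.5000)² + (0.0000−4.5000)²) = 6.3640
L_3 = √((0.0000−10.5000)² + (5.0000−4.5000)²) = 10.5119

(4.7434, 6.3640, 10.5119)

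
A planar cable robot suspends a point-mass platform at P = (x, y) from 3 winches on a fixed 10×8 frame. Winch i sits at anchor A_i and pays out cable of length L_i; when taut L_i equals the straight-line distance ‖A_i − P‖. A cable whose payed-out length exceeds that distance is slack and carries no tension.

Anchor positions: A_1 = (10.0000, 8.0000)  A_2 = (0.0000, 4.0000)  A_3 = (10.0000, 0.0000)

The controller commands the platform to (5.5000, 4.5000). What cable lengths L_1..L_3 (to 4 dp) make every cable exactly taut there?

(5.7009, 5.5227, 6.3640)

L_1 = √((10.0000−5.5000)² + (8.0000−4.5000)²) = 5.7009
L_2 = √((0.0000−5.5000)² + (4.0000−4.5000)²) = 5.5227
L_3 = √((10.0000−5.5000)² + (0.0000−4.5000)²) = 6.3640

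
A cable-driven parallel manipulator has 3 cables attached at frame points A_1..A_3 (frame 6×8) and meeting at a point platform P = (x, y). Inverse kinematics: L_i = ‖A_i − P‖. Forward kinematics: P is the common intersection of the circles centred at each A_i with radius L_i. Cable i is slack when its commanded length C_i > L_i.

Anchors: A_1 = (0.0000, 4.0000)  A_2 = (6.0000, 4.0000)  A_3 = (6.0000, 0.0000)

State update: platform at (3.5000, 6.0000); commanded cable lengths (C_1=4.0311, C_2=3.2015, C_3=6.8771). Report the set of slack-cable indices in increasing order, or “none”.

3

i=1: geometric 4.0311 vs commanded 4.0311 ⇒ taut
i=2: geometric 3.2016 vs commanded 3.2015 ⇒ taut
i=3: geometric 6.5000 vs commanded 6.8771 ⇒ slack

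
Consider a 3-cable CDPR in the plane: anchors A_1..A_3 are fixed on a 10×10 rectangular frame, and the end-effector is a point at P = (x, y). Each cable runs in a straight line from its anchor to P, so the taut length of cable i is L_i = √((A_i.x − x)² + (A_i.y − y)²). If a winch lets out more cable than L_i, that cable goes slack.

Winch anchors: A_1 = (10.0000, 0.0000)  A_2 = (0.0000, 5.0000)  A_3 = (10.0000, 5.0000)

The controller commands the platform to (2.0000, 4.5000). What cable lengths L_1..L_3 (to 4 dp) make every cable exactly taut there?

(9.1788, 2.0616, 8.0156)

L_1 = √((10.0000−2.0000)² + (0.0000−4.5000)²) = 9.1788
L_2 = √((0.0000−2.0000)² + (5.0000−4.5000)²) = 2.0616
L_3 = √((10.0000−2.0000)² + (5.0000−4.5000)²) = 8.0156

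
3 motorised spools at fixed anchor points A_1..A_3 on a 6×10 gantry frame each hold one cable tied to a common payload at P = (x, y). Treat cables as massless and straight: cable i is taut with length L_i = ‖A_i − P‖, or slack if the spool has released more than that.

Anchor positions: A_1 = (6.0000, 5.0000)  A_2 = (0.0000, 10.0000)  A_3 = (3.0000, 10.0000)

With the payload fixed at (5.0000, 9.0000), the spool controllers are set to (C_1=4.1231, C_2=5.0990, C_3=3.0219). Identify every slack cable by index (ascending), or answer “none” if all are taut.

cable 1: L_1 = ‖A_1−P‖ = 4.1231;  C_1 = 4.1231 → taut
cable 2: L_2 = ‖A_2−P‖ = 5.0990;  C_2 = 5.0990 → taut
cable 3: L_3 = ‖A_3−P‖ = 2.2361;  C_3 = 3.0219 → slack

3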